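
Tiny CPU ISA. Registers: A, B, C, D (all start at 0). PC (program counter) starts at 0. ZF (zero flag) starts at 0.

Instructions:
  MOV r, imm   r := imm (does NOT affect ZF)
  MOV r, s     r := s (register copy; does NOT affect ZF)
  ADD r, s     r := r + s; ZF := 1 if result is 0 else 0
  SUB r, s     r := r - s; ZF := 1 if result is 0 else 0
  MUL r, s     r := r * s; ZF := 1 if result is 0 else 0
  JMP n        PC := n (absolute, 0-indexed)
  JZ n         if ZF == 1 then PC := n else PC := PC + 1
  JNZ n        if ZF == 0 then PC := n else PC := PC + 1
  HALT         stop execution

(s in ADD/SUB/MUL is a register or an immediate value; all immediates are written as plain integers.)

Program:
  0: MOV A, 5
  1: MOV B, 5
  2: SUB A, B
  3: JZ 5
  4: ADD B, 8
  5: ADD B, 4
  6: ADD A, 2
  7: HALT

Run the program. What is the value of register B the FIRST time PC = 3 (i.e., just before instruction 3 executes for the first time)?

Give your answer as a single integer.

Step 1: PC=0 exec 'MOV A, 5'. After: A=5 B=0 C=0 D=0 ZF=0 PC=1
Step 2: PC=1 exec 'MOV B, 5'. After: A=5 B=5 C=0 D=0 ZF=0 PC=2
Step 3: PC=2 exec 'SUB A, B'. After: A=0 B=5 C=0 D=0 ZF=1 PC=3
First time PC=3: B=5

5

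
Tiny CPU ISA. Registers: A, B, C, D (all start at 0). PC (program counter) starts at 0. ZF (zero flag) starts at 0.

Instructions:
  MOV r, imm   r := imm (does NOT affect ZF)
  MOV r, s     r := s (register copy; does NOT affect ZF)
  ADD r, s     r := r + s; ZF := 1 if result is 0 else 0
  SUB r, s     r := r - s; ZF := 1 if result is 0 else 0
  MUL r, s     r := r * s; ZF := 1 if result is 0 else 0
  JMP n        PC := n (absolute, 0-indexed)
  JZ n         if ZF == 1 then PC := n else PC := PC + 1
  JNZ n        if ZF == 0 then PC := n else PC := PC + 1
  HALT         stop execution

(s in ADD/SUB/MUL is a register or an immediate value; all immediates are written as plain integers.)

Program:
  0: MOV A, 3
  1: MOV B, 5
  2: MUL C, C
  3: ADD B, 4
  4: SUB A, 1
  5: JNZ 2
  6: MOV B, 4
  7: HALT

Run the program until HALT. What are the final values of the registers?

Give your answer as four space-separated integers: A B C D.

Step 1: PC=0 exec 'MOV A, 3'. After: A=3 B=0 C=0 D=0 ZF=0 PC=1
Step 2: PC=1 exec 'MOV B, 5'. After: A=3 B=5 C=0 D=0 ZF=0 PC=2
Step 3: PC=2 exec 'MUL C, C'. After: A=3 B=5 C=0 D=0 ZF=1 PC=3
Step 4: PC=3 exec 'ADD B, 4'. After: A=3 B=9 C=0 D=0 ZF=0 PC=4
Step 5: PC=4 exec 'SUB A, 1'. After: A=2 B=9 C=0 D=0 ZF=0 PC=5
Step 6: PC=5 exec 'JNZ 2'. After: A=2 B=9 C=0 D=0 ZF=0 PC=2
Step 7: PC=2 exec 'MUL C, C'. After: A=2 B=9 C=0 D=0 ZF=1 PC=3
Step 8: PC=3 exec 'ADD B, 4'. After: A=2 B=13 C=0 D=0 ZF=0 PC=4
Step 9: PC=4 exec 'SUB A, 1'. After: A=1 B=13 C=0 D=0 ZF=0 PC=5
Step 10: PC=5 exec 'JNZ 2'. After: A=1 B=13 C=0 D=0 ZF=0 PC=2
Step 11: PC=2 exec 'MUL C, C'. After: A=1 B=13 C=0 D=0 ZF=1 PC=3
Step 12: PC=3 exec 'ADD B, 4'. After: A=1 B=17 C=0 D=0 ZF=0 PC=4
Step 13: PC=4 exec 'SUB A, 1'. After: A=0 B=17 C=0 D=0 ZF=1 PC=5
Step 14: PC=5 exec 'JNZ 2'. After: A=0 B=17 C=0 D=0 ZF=1 PC=6
Step 15: PC=6 exec 'MOV B, 4'. After: A=0 B=4 C=0 D=0 ZF=1 PC=7
Step 16: PC=7 exec 'HALT'. After: A=0 B=4 C=0 D=0 ZF=1 PC=7 HALTED

Answer: 0 4 0 0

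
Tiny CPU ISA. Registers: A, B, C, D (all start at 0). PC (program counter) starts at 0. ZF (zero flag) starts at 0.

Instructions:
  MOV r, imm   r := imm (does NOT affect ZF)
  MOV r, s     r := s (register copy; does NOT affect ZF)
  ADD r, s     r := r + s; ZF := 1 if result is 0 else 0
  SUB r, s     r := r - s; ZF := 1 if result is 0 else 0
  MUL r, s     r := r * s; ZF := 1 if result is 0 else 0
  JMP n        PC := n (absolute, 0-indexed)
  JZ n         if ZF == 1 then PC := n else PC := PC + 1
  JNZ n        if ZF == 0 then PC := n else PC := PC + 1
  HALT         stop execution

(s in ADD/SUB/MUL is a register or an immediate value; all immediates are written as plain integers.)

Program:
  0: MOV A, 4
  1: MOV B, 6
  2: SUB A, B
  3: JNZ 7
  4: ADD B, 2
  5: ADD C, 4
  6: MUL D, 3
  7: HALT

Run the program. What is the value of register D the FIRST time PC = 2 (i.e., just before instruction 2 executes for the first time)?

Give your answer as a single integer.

Step 1: PC=0 exec 'MOV A, 4'. After: A=4 B=0 C=0 D=0 ZF=0 PC=1
Step 2: PC=1 exec 'MOV B, 6'. After: A=4 B=6 C=0 D=0 ZF=0 PC=2
First time PC=2: D=0

0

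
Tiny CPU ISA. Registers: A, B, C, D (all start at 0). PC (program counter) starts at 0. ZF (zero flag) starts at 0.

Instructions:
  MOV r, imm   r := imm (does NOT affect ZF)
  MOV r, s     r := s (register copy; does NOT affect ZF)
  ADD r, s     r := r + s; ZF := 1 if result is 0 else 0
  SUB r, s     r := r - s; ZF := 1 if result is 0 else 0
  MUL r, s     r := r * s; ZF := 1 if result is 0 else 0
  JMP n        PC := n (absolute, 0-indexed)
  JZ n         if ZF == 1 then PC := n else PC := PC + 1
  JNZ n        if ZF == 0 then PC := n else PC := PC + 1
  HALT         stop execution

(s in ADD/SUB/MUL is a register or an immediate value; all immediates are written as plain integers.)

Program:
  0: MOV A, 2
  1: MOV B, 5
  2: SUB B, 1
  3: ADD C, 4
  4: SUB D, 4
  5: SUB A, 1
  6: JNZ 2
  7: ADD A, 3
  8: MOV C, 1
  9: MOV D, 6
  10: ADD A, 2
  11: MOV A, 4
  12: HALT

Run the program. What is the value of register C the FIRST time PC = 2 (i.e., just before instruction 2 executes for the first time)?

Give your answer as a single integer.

Step 1: PC=0 exec 'MOV A, 2'. After: A=2 B=0 C=0 D=0 ZF=0 PC=1
Step 2: PC=1 exec 'MOV B, 5'. After: A=2 B=5 C=0 D=0 ZF=0 PC=2
First time PC=2: C=0

0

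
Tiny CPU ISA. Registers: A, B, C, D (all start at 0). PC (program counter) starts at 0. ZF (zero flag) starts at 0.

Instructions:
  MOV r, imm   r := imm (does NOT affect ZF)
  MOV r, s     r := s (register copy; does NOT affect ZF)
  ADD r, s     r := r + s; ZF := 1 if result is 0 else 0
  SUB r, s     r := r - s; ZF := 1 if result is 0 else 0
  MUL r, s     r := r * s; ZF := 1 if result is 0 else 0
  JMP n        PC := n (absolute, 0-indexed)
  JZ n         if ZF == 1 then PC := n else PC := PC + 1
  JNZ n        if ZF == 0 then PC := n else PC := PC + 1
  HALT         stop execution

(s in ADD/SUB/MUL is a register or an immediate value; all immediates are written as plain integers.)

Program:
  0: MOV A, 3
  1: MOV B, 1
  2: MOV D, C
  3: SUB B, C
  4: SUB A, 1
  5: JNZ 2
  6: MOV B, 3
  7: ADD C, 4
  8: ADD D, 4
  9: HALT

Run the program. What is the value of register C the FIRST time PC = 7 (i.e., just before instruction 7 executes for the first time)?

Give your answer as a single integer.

Step 1: PC=0 exec 'MOV A, 3'. After: A=3 B=0 C=0 D=0 ZF=0 PC=1
Step 2: PC=1 exec 'MOV B, 1'. After: A=3 B=1 C=0 D=0 ZF=0 PC=2
Step 3: PC=2 exec 'MOV D, C'. After: A=3 B=1 C=0 D=0 ZF=0 PC=3
Step 4: PC=3 exec 'SUB B, C'. After: A=3 B=1 C=0 D=0 ZF=0 PC=4
Step 5: PC=4 exec 'SUB A, 1'. After: A=2 B=1 C=0 D=0 ZF=0 PC=5
Step 6: PC=5 exec 'JNZ 2'. After: A=2 B=1 C=0 D=0 ZF=0 PC=2
Step 7: PC=2 exec 'MOV D, C'. After: A=2 B=1 C=0 D=0 ZF=0 PC=3
Step 8: PC=3 exec 'SUB B, C'. After: A=2 B=1 C=0 D=0 ZF=0 PC=4
Step 9: PC=4 exec 'SUB A, 1'. After: A=1 B=1 C=0 D=0 ZF=0 PC=5
Step 10: PC=5 exec 'JNZ 2'. After: A=1 B=1 C=0 D=0 ZF=0 PC=2
Step 11: PC=2 exec 'MOV D, C'. After: A=1 B=1 C=0 D=0 ZF=0 PC=3
Step 12: PC=3 exec 'SUB B, C'. After: A=1 B=1 C=0 D=0 ZF=0 PC=4
Step 13: PC=4 exec 'SUB A, 1'. After: A=0 B=1 C=0 D=0 ZF=1 PC=5
Step 14: PC=5 exec 'JNZ 2'. After: A=0 B=1 C=0 D=0 ZF=1 PC=6
Step 15: PC=6 exec 'MOV B, 3'. After: A=0 B=3 C=0 D=0 ZF=1 PC=7
First time PC=7: C=0

0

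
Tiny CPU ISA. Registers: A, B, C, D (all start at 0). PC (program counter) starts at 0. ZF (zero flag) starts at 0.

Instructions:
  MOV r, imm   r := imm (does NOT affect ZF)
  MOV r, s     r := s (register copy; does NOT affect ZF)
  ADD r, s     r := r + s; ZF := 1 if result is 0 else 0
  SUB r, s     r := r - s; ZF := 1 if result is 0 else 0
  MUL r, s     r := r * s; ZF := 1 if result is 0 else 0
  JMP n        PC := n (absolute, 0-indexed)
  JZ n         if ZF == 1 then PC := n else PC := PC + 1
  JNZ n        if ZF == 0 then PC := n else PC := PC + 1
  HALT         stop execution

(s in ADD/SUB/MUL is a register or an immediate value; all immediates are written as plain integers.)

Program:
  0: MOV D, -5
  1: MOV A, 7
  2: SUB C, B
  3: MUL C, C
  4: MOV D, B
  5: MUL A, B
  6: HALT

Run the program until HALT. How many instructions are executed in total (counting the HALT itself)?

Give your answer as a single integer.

Answer: 7

Derivation:
Step 1: PC=0 exec 'MOV D, -5'. After: A=0 B=0 C=0 D=-5 ZF=0 PC=1
Step 2: PC=1 exec 'MOV A, 7'. After: A=7 B=0 C=0 D=-5 ZF=0 PC=2
Step 3: PC=2 exec 'SUB C, B'. After: A=7 B=0 C=0 D=-5 ZF=1 PC=3
Step 4: PC=3 exec 'MUL C, C'. After: A=7 B=0 C=0 D=-5 ZF=1 PC=4
Step 5: PC=4 exec 'MOV D, B'. After: A=7 B=0 C=0 D=0 ZF=1 PC=5
Step 6: PC=5 exec 'MUL A, B'. After: A=0 B=0 C=0 D=0 ZF=1 PC=6
Step 7: PC=6 exec 'HALT'. After: A=0 B=0 C=0 D=0 ZF=1 PC=6 HALTED
Total instructions executed: 7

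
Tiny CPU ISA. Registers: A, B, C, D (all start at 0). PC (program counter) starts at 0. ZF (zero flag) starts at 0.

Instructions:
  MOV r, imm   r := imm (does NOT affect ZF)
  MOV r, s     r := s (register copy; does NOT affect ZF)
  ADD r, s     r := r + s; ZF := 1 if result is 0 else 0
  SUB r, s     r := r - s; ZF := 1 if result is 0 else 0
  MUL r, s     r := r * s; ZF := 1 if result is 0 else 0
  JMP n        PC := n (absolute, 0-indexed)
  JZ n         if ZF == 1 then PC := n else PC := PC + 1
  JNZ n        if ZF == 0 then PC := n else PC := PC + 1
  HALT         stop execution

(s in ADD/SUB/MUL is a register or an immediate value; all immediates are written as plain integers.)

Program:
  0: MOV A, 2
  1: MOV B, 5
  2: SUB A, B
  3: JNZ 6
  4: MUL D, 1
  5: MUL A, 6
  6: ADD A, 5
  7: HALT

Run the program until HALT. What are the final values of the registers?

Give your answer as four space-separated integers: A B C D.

Step 1: PC=0 exec 'MOV A, 2'. After: A=2 B=0 C=0 D=0 ZF=0 PC=1
Step 2: PC=1 exec 'MOV B, 5'. After: A=2 B=5 C=0 D=0 ZF=0 PC=2
Step 3: PC=2 exec 'SUB A, B'. After: A=-3 B=5 C=0 D=0 ZF=0 PC=3
Step 4: PC=3 exec 'JNZ 6'. After: A=-3 B=5 C=0 D=0 ZF=0 PC=6
Step 5: PC=6 exec 'ADD A, 5'. After: A=2 B=5 C=0 D=0 ZF=0 PC=7
Step 6: PC=7 exec 'HALT'. After: A=2 B=5 C=0 D=0 ZF=0 PC=7 HALTED

Answer: 2 5 0 0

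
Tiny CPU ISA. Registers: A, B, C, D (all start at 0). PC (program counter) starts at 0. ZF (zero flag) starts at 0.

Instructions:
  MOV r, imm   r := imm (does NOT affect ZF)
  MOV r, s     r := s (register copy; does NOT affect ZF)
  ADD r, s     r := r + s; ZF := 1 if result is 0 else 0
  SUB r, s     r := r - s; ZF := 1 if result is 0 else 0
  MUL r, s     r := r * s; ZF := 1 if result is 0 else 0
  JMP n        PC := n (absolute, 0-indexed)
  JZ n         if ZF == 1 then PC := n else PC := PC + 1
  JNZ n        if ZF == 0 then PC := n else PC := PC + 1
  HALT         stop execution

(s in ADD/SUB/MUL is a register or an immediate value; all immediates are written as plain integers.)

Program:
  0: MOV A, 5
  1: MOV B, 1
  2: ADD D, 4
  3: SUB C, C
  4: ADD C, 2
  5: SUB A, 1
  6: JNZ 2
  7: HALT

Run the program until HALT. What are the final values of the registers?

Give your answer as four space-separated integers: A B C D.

Step 1: PC=0 exec 'MOV A, 5'. After: A=5 B=0 C=0 D=0 ZF=0 PC=1
Step 2: PC=1 exec 'MOV B, 1'. After: A=5 B=1 C=0 D=0 ZF=0 PC=2
Step 3: PC=2 exec 'ADD D, 4'. After: A=5 B=1 C=0 D=4 ZF=0 PC=3
Step 4: PC=3 exec 'SUB C, C'. After: A=5 B=1 C=0 D=4 ZF=1 PC=4
Step 5: PC=4 exec 'ADD C, 2'. After: A=5 B=1 C=2 D=4 ZF=0 PC=5
Step 6: PC=5 exec 'SUB A, 1'. After: A=4 B=1 C=2 D=4 ZF=0 PC=6
Step 7: PC=6 exec 'JNZ 2'. After: A=4 B=1 C=2 D=4 ZF=0 PC=2
Step 8: PC=2 exec 'ADD D, 4'. After: A=4 B=1 C=2 D=8 ZF=0 PC=3
Step 9: PC=3 exec 'SUB C, C'. After: A=4 B=1 C=0 D=8 ZF=1 PC=4
Step 10: PC=4 exec 'ADD C, 2'. After: A=4 B=1 C=2 D=8 ZF=0 PC=5
Step 11: PC=5 exec 'SUB A, 1'. After: A=3 B=1 C=2 D=8 ZF=0 PC=6
Step 12: PC=6 exec 'JNZ 2'. After: A=3 B=1 C=2 D=8 ZF=0 PC=2
Step 13: PC=2 exec 'ADD D, 4'. After: A=3 B=1 C=2 D=12 ZF=0 PC=3
Step 14: PC=3 exec 'SUB C, C'. After: A=3 B=1 C=0 D=12 ZF=1 PC=4
Step 15: PC=4 exec 'ADD C, 2'. After: A=3 B=1 C=2 D=12 ZF=0 PC=5
Step 16: PC=5 exec 'SUB A, 1'. After: A=2 B=1 C=2 D=12 ZF=0 PC=6
Step 17: PC=6 exec 'JNZ 2'. After: A=2 B=1 C=2 D=12 ZF=0 PC=2
Step 18: PC=2 exec 'ADD D, 4'. After: A=2 B=1 C=2 D=16 ZF=0 PC=3
Step 19: PC=3 exec 'SUB C, C'. After: A=2 B=1 C=0 D=16 ZF=1 PC=4
Step 20: PC=4 exec 'ADD C, 2'. After: A=2 B=1 C=2 D=16 ZF=0 PC=5
Step 21: PC=5 exec 'SUB A, 1'. After: A=1 B=1 C=2 D=16 ZF=0 PC=6
Step 22: PC=6 exec 'JNZ 2'. After: A=1 B=1 C=2 D=16 ZF=0 PC=2
Step 23: PC=2 exec 'ADD D, 4'. After: A=1 B=1 C=2 D=20 ZF=0 PC=3
Step 24: PC=3 exec 'SUB C, C'. After: A=1 B=1 C=0 D=20 ZF=1 PC=4
Step 25: PC=4 exec 'ADD C, 2'. After: A=1 B=1 C=2 D=20 ZF=0 PC=5
Step 26: PC=5 exec 'SUB A, 1'. After: A=0 B=1 C=2 D=20 ZF=1 PC=6
Step 27: PC=6 exec 'JNZ 2'. After: A=0 B=1 C=2 D=20 ZF=1 PC=7
Step 28: PC=7 exec 'HALT'. After: A=0 B=1 C=2 D=20 ZF=1 PC=7 HALTED

Answer: 0 1 2 20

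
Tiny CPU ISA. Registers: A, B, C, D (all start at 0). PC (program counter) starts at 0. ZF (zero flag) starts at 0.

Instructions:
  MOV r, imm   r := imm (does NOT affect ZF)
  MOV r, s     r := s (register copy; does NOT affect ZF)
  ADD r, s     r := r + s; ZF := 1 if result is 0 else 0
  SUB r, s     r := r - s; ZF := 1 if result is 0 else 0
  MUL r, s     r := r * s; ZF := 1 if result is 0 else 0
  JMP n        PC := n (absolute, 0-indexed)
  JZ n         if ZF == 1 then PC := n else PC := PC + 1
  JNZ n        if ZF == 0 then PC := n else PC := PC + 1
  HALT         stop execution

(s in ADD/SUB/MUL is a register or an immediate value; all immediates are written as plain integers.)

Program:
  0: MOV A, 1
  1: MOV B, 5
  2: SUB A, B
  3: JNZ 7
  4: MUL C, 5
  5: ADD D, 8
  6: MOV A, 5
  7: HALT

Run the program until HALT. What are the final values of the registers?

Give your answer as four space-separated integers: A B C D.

Answer: -4 5 0 0

Derivation:
Step 1: PC=0 exec 'MOV A, 1'. After: A=1 B=0 C=0 D=0 ZF=0 PC=1
Step 2: PC=1 exec 'MOV B, 5'. After: A=1 B=5 C=0 D=0 ZF=0 PC=2
Step 3: PC=2 exec 'SUB A, B'. After: A=-4 B=5 C=0 D=0 ZF=0 PC=3
Step 4: PC=3 exec 'JNZ 7'. After: A=-4 B=5 C=0 D=0 ZF=0 PC=7
Step 5: PC=7 exec 'HALT'. After: A=-4 B=5 C=0 D=0 ZF=0 PC=7 HALTED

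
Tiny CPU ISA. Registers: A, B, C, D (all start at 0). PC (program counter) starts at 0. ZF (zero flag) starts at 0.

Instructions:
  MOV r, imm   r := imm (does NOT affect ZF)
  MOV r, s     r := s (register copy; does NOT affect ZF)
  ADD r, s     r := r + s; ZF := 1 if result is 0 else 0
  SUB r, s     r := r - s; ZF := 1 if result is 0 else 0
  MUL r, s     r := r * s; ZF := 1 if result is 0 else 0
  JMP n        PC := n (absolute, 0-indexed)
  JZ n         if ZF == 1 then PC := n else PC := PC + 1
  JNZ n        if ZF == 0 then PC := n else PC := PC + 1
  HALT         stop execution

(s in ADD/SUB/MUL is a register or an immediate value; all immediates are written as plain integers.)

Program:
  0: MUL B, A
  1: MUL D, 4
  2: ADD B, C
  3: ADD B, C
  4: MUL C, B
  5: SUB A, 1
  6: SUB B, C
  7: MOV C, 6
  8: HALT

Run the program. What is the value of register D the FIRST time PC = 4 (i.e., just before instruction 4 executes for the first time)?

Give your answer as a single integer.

Step 1: PC=0 exec 'MUL B, A'. After: A=0 B=0 C=0 D=0 ZF=1 PC=1
Step 2: PC=1 exec 'MUL D, 4'. After: A=0 B=0 C=0 D=0 ZF=1 PC=2
Step 3: PC=2 exec 'ADD B, C'. After: A=0 B=0 C=0 D=0 ZF=1 PC=3
Step 4: PC=3 exec 'ADD B, C'. After: A=0 B=0 C=0 D=0 ZF=1 PC=4
First time PC=4: D=0

0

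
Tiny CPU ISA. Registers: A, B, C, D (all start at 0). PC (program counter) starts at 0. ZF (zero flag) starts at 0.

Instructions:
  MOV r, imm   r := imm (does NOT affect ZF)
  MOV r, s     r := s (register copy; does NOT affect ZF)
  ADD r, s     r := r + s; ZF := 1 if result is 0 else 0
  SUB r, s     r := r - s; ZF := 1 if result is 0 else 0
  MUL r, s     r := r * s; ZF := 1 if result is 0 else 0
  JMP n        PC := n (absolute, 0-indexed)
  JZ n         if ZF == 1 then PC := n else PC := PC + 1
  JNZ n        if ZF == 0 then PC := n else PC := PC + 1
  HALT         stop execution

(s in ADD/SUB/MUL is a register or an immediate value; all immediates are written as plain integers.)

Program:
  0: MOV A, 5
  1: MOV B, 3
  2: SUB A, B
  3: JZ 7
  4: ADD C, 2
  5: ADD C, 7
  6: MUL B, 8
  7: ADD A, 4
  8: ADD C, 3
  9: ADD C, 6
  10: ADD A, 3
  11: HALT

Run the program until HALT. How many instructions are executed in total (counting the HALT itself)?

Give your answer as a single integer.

Answer: 12

Derivation:
Step 1: PC=0 exec 'MOV A, 5'. After: A=5 B=0 C=0 D=0 ZF=0 PC=1
Step 2: PC=1 exec 'MOV B, 3'. After: A=5 B=3 C=0 D=0 ZF=0 PC=2
Step 3: PC=2 exec 'SUB A, B'. After: A=2 B=3 C=0 D=0 ZF=0 PC=3
Step 4: PC=3 exec 'JZ 7'. After: A=2 B=3 C=0 D=0 ZF=0 PC=4
Step 5: PC=4 exec 'ADD C, 2'. After: A=2 B=3 C=2 D=0 ZF=0 PC=5
Step 6: PC=5 exec 'ADD C, 7'. After: A=2 B=3 C=9 D=0 ZF=0 PC=6
Step 7: PC=6 exec 'MUL B, 8'. After: A=2 B=24 C=9 D=0 ZF=0 PC=7
Step 8: PC=7 exec 'ADD A, 4'. After: A=6 B=24 C=9 D=0 ZF=0 PC=8
Step 9: PC=8 exec 'ADD C, 3'. After: A=6 B=24 C=12 D=0 ZF=0 PC=9
Step 10: PC=9 exec 'ADD C, 6'. After: A=6 B=24 C=18 D=0 ZF=0 PC=10
Step 11: PC=10 exec 'ADD A, 3'. After: A=9 B=24 C=18 D=0 ZF=0 PC=11
Step 12: PC=11 exec 'HALT'. After: A=9 B=24 C=18 D=0 ZF=0 PC=11 HALTED
Total instructions executed: 12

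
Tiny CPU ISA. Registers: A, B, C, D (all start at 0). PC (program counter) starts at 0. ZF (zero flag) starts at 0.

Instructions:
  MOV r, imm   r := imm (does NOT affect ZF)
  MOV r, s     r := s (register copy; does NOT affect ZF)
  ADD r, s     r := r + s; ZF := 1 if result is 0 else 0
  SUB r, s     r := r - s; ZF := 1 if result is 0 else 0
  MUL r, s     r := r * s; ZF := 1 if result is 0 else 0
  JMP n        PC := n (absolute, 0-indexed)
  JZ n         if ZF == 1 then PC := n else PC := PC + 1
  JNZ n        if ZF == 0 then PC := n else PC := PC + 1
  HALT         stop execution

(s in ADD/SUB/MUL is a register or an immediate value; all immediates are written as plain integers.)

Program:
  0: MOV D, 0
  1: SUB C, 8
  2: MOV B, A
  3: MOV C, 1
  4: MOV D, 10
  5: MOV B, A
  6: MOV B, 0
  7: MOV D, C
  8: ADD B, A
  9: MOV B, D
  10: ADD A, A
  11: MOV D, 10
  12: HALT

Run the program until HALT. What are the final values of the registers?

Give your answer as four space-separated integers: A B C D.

Answer: 0 1 1 10

Derivation:
Step 1: PC=0 exec 'MOV D, 0'. After: A=0 B=0 C=0 D=0 ZF=0 PC=1
Step 2: PC=1 exec 'SUB C, 8'. After: A=0 B=0 C=-8 D=0 ZF=0 PC=2
Step 3: PC=2 exec 'MOV B, A'. After: A=0 B=0 C=-8 D=0 ZF=0 PC=3
Step 4: PC=3 exec 'MOV C, 1'. After: A=0 B=0 C=1 D=0 ZF=0 PC=4
Step 5: PC=4 exec 'MOV D, 10'. After: A=0 B=0 C=1 D=10 ZF=0 PC=5
Step 6: PC=5 exec 'MOV B, A'. After: A=0 B=0 C=1 D=10 ZF=0 PC=6
Step 7: PC=6 exec 'MOV B, 0'. After: A=0 B=0 C=1 D=10 ZF=0 PC=7
Step 8: PC=7 exec 'MOV D, C'. After: A=0 B=0 C=1 D=1 ZF=0 PC=8
Step 9: PC=8 exec 'ADD B, A'. After: A=0 B=0 C=1 D=1 ZF=1 PC=9
Step 10: PC=9 exec 'MOV B, D'. After: A=0 B=1 C=1 D=1 ZF=1 PC=10
Step 11: PC=10 exec 'ADD A, A'. After: A=0 B=1 C=1 D=1 ZF=1 PC=11
Step 12: PC=11 exec 'MOV D, 10'. After: A=0 B=1 C=1 D=10 ZF=1 PC=12
Step 13: PC=12 exec 'HALT'. After: A=0 B=1 C=1 D=10 ZF=1 PC=12 HALTED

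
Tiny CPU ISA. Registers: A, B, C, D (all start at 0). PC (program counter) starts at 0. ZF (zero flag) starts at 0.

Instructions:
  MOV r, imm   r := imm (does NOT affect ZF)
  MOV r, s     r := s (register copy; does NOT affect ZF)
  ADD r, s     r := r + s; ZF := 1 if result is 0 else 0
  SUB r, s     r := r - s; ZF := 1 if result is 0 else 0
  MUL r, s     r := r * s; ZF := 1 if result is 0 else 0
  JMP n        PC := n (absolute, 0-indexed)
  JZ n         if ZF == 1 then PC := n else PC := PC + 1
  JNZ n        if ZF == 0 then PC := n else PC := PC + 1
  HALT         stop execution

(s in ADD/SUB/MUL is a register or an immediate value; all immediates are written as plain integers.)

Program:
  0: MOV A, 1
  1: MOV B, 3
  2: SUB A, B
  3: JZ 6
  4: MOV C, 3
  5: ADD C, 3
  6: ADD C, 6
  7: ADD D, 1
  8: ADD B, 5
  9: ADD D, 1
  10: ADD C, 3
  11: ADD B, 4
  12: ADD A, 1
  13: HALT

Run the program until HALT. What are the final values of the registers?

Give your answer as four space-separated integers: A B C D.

Answer: -1 12 15 2

Derivation:
Step 1: PC=0 exec 'MOV A, 1'. After: A=1 B=0 C=0 D=0 ZF=0 PC=1
Step 2: PC=1 exec 'MOV B, 3'. After: A=1 B=3 C=0 D=0 ZF=0 PC=2
Step 3: PC=2 exec 'SUB A, B'. After: A=-2 B=3 C=0 D=0 ZF=0 PC=3
Step 4: PC=3 exec 'JZ 6'. After: A=-2 B=3 C=0 D=0 ZF=0 PC=4
Step 5: PC=4 exec 'MOV C, 3'. After: A=-2 B=3 C=3 D=0 ZF=0 PC=5
Step 6: PC=5 exec 'ADD C, 3'. After: A=-2 B=3 C=6 D=0 ZF=0 PC=6
Step 7: PC=6 exec 'ADD C, 6'. After: A=-2 B=3 C=12 D=0 ZF=0 PC=7
Step 8: PC=7 exec 'ADD D, 1'. After: A=-2 B=3 C=12 D=1 ZF=0 PC=8
Step 9: PC=8 exec 'ADD B, 5'. After: A=-2 B=8 C=12 D=1 ZF=0 PC=9
Step 10: PC=9 exec 'ADD D, 1'. After: A=-2 B=8 C=12 D=2 ZF=0 PC=10
Step 11: PC=10 exec 'ADD C, 3'. After: A=-2 B=8 C=15 D=2 ZF=0 PC=11
Step 12: PC=11 exec 'ADD B, 4'. After: A=-2 B=12 C=15 D=2 ZF=0 PC=12
Step 13: PC=12 exec 'ADD A, 1'. After: A=-1 B=12 C=15 D=2 ZF=0 PC=13
Step 14: PC=13 exec 'HALT'. After: A=-1 B=12 C=15 D=2 ZF=0 PC=13 HALTED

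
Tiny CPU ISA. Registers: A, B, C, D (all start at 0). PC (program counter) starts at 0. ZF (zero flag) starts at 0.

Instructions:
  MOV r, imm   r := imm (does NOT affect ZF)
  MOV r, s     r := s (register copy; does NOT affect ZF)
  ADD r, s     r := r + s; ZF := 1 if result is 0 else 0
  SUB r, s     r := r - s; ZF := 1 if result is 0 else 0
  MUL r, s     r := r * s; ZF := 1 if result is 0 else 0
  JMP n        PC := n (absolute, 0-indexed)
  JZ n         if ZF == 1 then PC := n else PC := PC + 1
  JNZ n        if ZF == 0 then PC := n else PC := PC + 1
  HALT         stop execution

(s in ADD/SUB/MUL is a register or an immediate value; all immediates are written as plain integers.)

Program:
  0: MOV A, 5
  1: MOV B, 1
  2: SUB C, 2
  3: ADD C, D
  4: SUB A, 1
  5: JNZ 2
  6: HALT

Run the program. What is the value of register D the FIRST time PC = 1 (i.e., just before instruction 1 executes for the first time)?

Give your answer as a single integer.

Step 1: PC=0 exec 'MOV A, 5'. After: A=5 B=0 C=0 D=0 ZF=0 PC=1
First time PC=1: D=0

0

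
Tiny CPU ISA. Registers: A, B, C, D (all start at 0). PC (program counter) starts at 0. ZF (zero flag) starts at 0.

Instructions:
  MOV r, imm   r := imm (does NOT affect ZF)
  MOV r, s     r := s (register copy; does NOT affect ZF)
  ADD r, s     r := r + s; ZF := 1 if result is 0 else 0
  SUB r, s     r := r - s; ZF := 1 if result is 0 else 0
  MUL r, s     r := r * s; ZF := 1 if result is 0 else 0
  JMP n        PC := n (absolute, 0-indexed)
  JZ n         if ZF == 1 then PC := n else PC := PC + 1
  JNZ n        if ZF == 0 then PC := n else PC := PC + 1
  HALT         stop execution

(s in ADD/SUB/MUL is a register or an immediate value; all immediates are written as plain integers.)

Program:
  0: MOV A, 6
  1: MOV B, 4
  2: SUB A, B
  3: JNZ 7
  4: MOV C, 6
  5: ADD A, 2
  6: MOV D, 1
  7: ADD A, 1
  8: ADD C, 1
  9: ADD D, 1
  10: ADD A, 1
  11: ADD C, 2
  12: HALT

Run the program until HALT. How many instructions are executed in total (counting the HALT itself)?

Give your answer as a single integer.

Step 1: PC=0 exec 'MOV A, 6'. After: A=6 B=0 C=0 D=0 ZF=0 PC=1
Step 2: PC=1 exec 'MOV B, 4'. After: A=6 B=4 C=0 D=0 ZF=0 PC=2
Step 3: PC=2 exec 'SUB A, B'. After: A=2 B=4 C=0 D=0 ZF=0 PC=3
Step 4: PC=3 exec 'JNZ 7'. After: A=2 B=4 C=0 D=0 ZF=0 PC=7
Step 5: PC=7 exec 'ADD A, 1'. After: A=3 B=4 C=0 D=0 ZF=0 PC=8
Step 6: PC=8 exec 'ADD C, 1'. After: A=3 B=4 C=1 D=0 ZF=0 PC=9
Step 7: PC=9 exec 'ADD D, 1'. After: A=3 B=4 C=1 D=1 ZF=0 PC=10
Step 8: PC=10 exec 'ADD A, 1'. After: A=4 B=4 C=1 D=1 ZF=0 PC=11
Step 9: PC=11 exec 'ADD C, 2'. After: A=4 B=4 C=3 D=1 ZF=0 PC=12
Step 10: PC=12 exec 'HALT'. After: A=4 B=4 C=3 D=1 ZF=0 PC=12 HALTED
Total instructions executed: 10

Answer: 10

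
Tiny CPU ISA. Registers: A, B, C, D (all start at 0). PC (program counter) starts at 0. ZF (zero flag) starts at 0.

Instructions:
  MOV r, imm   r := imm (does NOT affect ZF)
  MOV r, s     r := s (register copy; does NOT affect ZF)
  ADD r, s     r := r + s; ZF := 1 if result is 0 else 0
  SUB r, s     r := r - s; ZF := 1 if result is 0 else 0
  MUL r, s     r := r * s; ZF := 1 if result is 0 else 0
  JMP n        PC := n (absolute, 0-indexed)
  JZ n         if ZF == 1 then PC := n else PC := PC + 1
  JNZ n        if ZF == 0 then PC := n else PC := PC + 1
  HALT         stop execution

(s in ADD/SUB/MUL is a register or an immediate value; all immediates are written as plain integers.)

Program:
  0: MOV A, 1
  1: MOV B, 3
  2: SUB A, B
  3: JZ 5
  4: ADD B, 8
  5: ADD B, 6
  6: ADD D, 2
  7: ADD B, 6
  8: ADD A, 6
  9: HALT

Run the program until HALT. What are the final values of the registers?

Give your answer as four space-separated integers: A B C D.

Answer: 4 23 0 2

Derivation:
Step 1: PC=0 exec 'MOV A, 1'. After: A=1 B=0 C=0 D=0 ZF=0 PC=1
Step 2: PC=1 exec 'MOV B, 3'. After: A=1 B=3 C=0 D=0 ZF=0 PC=2
Step 3: PC=2 exec 'SUB A, B'. After: A=-2 B=3 C=0 D=0 ZF=0 PC=3
Step 4: PC=3 exec 'JZ 5'. After: A=-2 B=3 C=0 D=0 ZF=0 PC=4
Step 5: PC=4 exec 'ADD B, 8'. After: A=-2 B=11 C=0 D=0 ZF=0 PC=5
Step 6: PC=5 exec 'ADD B, 6'. After: A=-2 B=17 C=0 D=0 ZF=0 PC=6
Step 7: PC=6 exec 'ADD D, 2'. After: A=-2 B=17 C=0 D=2 ZF=0 PC=7
Step 8: PC=7 exec 'ADD B, 6'. After: A=-2 B=23 C=0 D=2 ZF=0 PC=8
Step 9: PC=8 exec 'ADD A, 6'. After: A=4 B=23 C=0 D=2 ZF=0 PC=9
Step 10: PC=9 exec 'HALT'. After: A=4 B=23 C=0 D=2 ZF=0 PC=9 HALTED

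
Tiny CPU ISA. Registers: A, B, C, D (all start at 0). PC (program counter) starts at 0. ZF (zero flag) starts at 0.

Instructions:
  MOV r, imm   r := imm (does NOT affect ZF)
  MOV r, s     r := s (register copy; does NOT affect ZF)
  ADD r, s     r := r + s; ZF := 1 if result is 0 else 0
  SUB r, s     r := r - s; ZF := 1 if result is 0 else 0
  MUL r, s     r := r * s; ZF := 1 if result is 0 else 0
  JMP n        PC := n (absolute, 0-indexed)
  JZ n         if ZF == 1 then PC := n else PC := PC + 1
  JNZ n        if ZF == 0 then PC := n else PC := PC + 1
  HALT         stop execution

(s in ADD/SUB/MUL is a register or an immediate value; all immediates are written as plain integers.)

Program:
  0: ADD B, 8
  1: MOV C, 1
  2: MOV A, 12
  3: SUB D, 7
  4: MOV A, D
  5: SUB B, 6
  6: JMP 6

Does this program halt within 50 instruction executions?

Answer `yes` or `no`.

Step 1: PC=0 exec 'ADD B, 8'. After: A=0 B=8 C=0 D=0 ZF=0 PC=1
Step 2: PC=1 exec 'MOV C, 1'. After: A=0 B=8 C=1 D=0 ZF=0 PC=2
Step 3: PC=2 exec 'MOV A, 12'. After: A=12 B=8 C=1 D=0 ZF=0 PC=3
Step 4: PC=3 exec 'SUB D, 7'. After: A=12 B=8 C=1 D=-7 ZF=0 PC=4
Step 5: PC=4 exec 'MOV A, D'. After: A=-7 B=8 C=1 D=-7 ZF=0 PC=5
Step 6: PC=5 exec 'SUB B, 6'. After: A=-7 B=2 C=1 D=-7 ZF=0 PC=6
Step 7: PC=6 exec 'JMP 6'. After: A=-7 B=2 C=1 D=-7 ZF=0 PC=6
State after step 7 equals state after step 6: the program is in a cycle of length 1 and will never halt.

Answer: no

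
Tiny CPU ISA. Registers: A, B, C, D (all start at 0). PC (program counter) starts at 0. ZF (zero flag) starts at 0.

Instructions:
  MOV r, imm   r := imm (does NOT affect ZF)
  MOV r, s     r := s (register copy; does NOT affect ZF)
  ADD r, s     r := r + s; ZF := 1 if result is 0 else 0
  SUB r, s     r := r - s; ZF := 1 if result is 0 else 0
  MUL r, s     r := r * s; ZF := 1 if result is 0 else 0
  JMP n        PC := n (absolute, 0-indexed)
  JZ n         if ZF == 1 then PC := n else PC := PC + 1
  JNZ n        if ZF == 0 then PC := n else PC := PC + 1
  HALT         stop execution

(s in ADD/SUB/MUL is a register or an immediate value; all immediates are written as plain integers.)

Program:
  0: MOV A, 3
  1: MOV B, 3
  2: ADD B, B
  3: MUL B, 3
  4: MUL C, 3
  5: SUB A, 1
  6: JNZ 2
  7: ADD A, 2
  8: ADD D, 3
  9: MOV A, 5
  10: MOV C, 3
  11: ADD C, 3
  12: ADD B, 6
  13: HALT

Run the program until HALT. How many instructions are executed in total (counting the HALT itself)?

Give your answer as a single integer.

Step 1: PC=0 exec 'MOV A, 3'. After: A=3 B=0 C=0 D=0 ZF=0 PC=1
Step 2: PC=1 exec 'MOV B, 3'. After: A=3 B=3 C=0 D=0 ZF=0 PC=2
Step 3: PC=2 exec 'ADD B, B'. After: A=3 B=6 C=0 D=0 ZF=0 PC=3
Step 4: PC=3 exec 'MUL B, 3'. After: A=3 B=18 C=0 D=0 ZF=0 PC=4
Step 5: PC=4 exec 'MUL C, 3'. After: A=3 B=18 C=0 D=0 ZF=1 PC=5
Step 6: PC=5 exec 'SUB A, 1'. After: A=2 B=18 C=0 D=0 ZF=0 PC=6
Step 7: PC=6 exec 'JNZ 2'. After: A=2 B=18 C=0 D=0 ZF=0 PC=2
Step 8: PC=2 exec 'ADD B, B'. After: A=2 B=36 C=0 D=0 ZF=0 PC=3
Step 9: PC=3 exec 'MUL B, 3'. After: A=2 B=108 C=0 D=0 ZF=0 PC=4
Step 10: PC=4 exec 'MUL C, 3'. After: A=2 B=108 C=0 D=0 ZF=1 PC=5
Step 11: PC=5 exec 'SUB A, 1'. After: A=1 B=108 C=0 D=0 ZF=0 PC=6
Step 12: PC=6 exec 'JNZ 2'. After: A=1 B=108 C=0 D=0 ZF=0 PC=2
Step 13: PC=2 exec 'ADD B, B'. After: A=1 B=216 C=0 D=0 ZF=0 PC=3
Step 14: PC=3 exec 'MUL B, 3'. After: A=1 B=648 C=0 D=0 ZF=0 PC=4
Step 15: PC=4 exec 'MUL C, 3'. After: A=1 B=648 C=0 D=0 ZF=1 PC=5
Step 16: PC=5 exec 'SUB A, 1'. After: A=0 B=648 C=0 D=0 ZF=1 PC=6
Step 17: PC=6 exec 'JNZ 2'. After: A=0 B=648 C=0 D=0 ZF=1 PC=7
Step 18: PC=7 exec 'ADD A, 2'. After: A=2 B=648 C=0 D=0 ZF=0 PC=8
Step 19: PC=8 exec 'ADD D, 3'. After: A=2 B=648 C=0 D=3 ZF=0 PC=9
Step 20: PC=9 exec 'MOV A, 5'. After: A=5 B=648 C=0 D=3 ZF=0 PC=10
Step 21: PC=10 exec 'MOV C, 3'. After: A=5 B=648 C=3 D=3 ZF=0 PC=11
Step 22: PC=11 exec 'ADD C, 3'. After: A=5 B=648 C=6 D=3 ZF=0 PC=12
Step 23: PC=12 exec 'ADD B, 6'. After: A=5 B=654 C=6 D=3 ZF=0 PC=13
Step 24: PC=13 exec 'HALT'. After: A=5 B=654 C=6 D=3 ZF=0 PC=13 HALTED
Total instructions executed: 24

Answer: 24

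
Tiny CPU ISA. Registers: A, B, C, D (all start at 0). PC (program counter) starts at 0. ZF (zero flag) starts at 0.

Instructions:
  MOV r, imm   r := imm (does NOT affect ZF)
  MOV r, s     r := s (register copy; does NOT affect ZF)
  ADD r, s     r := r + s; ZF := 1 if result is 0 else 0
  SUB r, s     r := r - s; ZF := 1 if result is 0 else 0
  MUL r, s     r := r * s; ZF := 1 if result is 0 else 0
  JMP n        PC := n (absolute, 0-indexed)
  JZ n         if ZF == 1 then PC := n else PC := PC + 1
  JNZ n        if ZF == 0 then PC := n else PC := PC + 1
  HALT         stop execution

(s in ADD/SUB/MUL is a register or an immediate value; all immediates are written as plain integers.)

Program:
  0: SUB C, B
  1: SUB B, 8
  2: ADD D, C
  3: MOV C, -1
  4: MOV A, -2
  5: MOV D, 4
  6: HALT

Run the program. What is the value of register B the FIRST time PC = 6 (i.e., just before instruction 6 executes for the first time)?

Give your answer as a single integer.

Step 1: PC=0 exec 'SUB C, B'. After: A=0 B=0 C=0 D=0 ZF=1 PC=1
Step 2: PC=1 exec 'SUB B, 8'. After: A=0 B=-8 C=0 D=0 ZF=0 PC=2
Step 3: PC=2 exec 'ADD D, C'. After: A=0 B=-8 C=0 D=0 ZF=1 PC=3
Step 4: PC=3 exec 'MOV C, -1'. After: A=0 B=-8 C=-1 D=0 ZF=1 PC=4
Step 5: PC=4 exec 'MOV A, -2'. After: A=-2 B=-8 C=-1 D=0 ZF=1 PC=5
Step 6: PC=5 exec 'MOV D, 4'. After: A=-2 B=-8 C=-1 D=4 ZF=1 PC=6
First time PC=6: B=-8

-8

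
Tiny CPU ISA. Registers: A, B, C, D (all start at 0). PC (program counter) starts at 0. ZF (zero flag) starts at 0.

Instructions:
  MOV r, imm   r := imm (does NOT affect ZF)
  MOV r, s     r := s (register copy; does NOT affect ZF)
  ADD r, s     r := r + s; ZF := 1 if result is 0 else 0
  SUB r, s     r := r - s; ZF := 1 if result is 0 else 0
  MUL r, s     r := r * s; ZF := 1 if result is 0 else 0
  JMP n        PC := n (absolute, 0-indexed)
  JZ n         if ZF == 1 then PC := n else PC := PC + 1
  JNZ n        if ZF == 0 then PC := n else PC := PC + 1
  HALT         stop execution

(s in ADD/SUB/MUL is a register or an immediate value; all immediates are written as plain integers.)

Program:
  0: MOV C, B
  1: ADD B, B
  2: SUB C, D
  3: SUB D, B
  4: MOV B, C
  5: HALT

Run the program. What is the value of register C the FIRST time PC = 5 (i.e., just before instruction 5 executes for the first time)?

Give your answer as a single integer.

Step 1: PC=0 exec 'MOV C, B'. After: A=0 B=0 C=0 D=0 ZF=0 PC=1
Step 2: PC=1 exec 'ADD B, B'. After: A=0 B=0 C=0 D=0 ZF=1 PC=2
Step 3: PC=2 exec 'SUB C, D'. After: A=0 B=0 C=0 D=0 ZF=1 PC=3
Step 4: PC=3 exec 'SUB D, B'. After: A=0 B=0 C=0 D=0 ZF=1 PC=4
Step 5: PC=4 exec 'MOV B, C'. After: A=0 B=0 C=0 D=0 ZF=1 PC=5
First time PC=5: C=0

0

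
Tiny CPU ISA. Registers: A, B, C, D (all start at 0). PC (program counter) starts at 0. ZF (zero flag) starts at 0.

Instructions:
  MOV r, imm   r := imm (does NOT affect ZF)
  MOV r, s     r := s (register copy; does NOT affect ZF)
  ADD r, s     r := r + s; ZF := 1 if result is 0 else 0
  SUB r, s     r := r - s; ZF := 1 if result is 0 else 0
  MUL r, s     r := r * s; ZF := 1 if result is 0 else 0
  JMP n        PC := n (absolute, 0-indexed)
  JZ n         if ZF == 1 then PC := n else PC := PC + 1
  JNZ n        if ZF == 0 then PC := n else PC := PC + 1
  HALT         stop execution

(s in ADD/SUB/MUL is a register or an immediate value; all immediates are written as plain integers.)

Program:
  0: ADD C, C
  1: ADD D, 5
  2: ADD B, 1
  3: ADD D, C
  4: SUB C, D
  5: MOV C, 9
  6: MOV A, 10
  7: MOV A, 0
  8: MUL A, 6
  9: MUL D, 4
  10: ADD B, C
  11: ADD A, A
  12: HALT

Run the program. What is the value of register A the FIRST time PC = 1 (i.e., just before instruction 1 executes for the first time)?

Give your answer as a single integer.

Step 1: PC=0 exec 'ADD C, C'. After: A=0 B=0 C=0 D=0 ZF=1 PC=1
First time PC=1: A=0

0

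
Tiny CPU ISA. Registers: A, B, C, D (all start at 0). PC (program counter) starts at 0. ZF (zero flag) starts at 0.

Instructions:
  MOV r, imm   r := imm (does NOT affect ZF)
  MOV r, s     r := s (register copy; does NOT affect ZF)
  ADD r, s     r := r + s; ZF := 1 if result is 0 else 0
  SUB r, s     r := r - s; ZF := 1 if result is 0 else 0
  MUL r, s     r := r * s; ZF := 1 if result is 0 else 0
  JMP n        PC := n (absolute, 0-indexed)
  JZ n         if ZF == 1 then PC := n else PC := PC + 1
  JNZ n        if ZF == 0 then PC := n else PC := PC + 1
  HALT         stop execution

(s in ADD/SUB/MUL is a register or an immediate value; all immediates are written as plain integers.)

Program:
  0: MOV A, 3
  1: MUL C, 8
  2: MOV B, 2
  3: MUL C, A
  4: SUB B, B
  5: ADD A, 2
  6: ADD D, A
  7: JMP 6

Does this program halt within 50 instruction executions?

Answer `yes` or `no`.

Answer: no

Derivation:
Step 1: PC=0 exec 'MOV A, 3'. After: A=3 B=0 C=0 D=0 ZF=0 PC=1
Step 2: PC=1 exec 'MUL C, 8'. After: A=3 B=0 C=0 D=0 ZF=1 PC=2
Step 3: PC=2 exec 'MOV B, 2'. After: A=3 B=2 C=0 D=0 ZF=1 PC=3
Step 4: PC=3 exec 'MUL C, A'. After: A=3 B=2 C=0 D=0 ZF=1 PC=4
Step 5: PC=4 exec 'SUB B, B'. After: A=3 B=0 C=0 D=0 ZF=1 PC=5
Step 6: PC=5 exec 'ADD A, 2'. After: A=5 B=0 C=0 D=0 ZF=0 PC=6
Step 7: PC=6 exec 'ADD D, A'. After: A=5 B=0 C=0 D=5 ZF=0 PC=7
Step 8: PC=7 exec 'JMP 6'. After: A=5 B=0 C=0 D=5 ZF=0 PC=6
Step 9: PC=6 exec 'ADD D, A'. After: A=5 B=0 C=0 D=10 ZF=0 PC=7
Step 10: PC=7 exec 'JMP 6'. After: A=5 B=0 C=0 D=10 ZF=0 PC=6
Step 11: PC=6 exec 'ADD D, A'. After: A=5 B=0 C=0 D=15 ZF=0 PC=7
Step 12: PC=7 exec 'JMP 6'. After: A=5 B=0 C=0 D=15 ZF=0 PC=6
Step 13: PC=6 exec 'ADD D, A'. After: A=5 B=0 C=0 D=20 ZF=0 PC=7
Step 14: PC=7 exec 'JMP 6'. After: A=5 B=0 C=0 D=20 ZF=0 PC=6
Step 15: PC=6 exec 'ADD D, A'. After: A=5 B=0 C=0 D=25 ZF=0 PC=7
After 50 steps: not halted. PC revisits the same instructions with no path to HALT; will never halt.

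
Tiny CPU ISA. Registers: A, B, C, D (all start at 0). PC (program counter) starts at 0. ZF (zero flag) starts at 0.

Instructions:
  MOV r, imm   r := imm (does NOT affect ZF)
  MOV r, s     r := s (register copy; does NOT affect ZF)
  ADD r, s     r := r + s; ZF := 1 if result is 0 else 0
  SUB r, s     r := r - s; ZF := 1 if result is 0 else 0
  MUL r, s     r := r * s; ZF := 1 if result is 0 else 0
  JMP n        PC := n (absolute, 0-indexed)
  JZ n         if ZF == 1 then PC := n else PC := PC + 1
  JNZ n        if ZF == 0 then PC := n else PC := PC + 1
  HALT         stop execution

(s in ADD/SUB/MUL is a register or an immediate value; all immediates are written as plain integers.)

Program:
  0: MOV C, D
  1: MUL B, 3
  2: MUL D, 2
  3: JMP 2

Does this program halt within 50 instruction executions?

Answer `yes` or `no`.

Step 1: PC=0 exec 'MOV C, D'. After: A=0 B=0 C=0 D=0 ZF=0 PC=1
Step 2: PC=1 exec 'MUL B, 3'. After: A=0 B=0 C=0 D=0 ZF=1 PC=2
Step 3: PC=2 exec 'MUL D, 2'. After: A=0 B=0 C=0 D=0 ZF=1 PC=3
Step 4: PC=3 exec 'JMP 2'. After: A=0 B=0 C=0 D=0 ZF=1 PC=2
State after step 4 equals state after step 2: the program is in a cycle of length 2 and will never halt.

Answer: no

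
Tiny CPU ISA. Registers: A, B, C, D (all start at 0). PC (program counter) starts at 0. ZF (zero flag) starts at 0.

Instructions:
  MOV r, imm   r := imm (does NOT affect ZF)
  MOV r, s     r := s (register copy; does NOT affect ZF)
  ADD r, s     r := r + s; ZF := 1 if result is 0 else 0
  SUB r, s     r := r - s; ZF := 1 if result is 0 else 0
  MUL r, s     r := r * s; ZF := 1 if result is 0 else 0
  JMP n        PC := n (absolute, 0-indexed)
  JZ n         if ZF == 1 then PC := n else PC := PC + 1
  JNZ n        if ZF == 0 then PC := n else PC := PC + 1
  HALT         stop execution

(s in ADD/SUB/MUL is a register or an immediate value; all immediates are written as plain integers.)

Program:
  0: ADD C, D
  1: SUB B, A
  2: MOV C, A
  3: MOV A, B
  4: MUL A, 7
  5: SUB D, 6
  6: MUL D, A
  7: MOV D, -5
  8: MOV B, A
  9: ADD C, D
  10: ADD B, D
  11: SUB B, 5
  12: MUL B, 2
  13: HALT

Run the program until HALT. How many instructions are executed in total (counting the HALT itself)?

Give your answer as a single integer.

Answer: 14

Derivation:
Step 1: PC=0 exec 'ADD C, D'. After: A=0 B=0 C=0 D=0 ZF=1 PC=1
Step 2: PC=1 exec 'SUB B, A'. After: A=0 B=0 C=0 D=0 ZF=1 PC=2
Step 3: PC=2 exec 'MOV C, A'. After: A=0 B=0 C=0 D=0 ZF=1 PC=3
Step 4: PC=3 exec 'MOV A, B'. After: A=0 B=0 C=0 D=0 ZF=1 PC=4
Step 5: PC=4 exec 'MUL A, 7'. After: A=0 B=0 C=0 D=0 ZF=1 PC=5
Step 6: PC=5 exec 'SUB D, 6'. After: A=0 B=0 C=0 D=-6 ZF=0 PC=6
Step 7: PC=6 exec 'MUL D, A'. After: A=0 B=0 C=0 D=0 ZF=1 PC=7
Step 8: PC=7 exec 'MOV D, -5'. After: A=0 B=0 C=0 D=-5 ZF=1 PC=8
Step 9: PC=8 exec 'MOV B, A'. After: A=0 B=0 C=0 D=-5 ZF=1 PC=9
Step 10: PC=9 exec 'ADD C, D'. After: A=0 B=0 C=-5 D=-5 ZF=0 PC=10
Step 11: PC=10 exec 'ADD B, D'. After: A=0 B=-5 C=-5 D=-5 ZF=0 PC=11
Step 12: PC=11 exec 'SUB B, 5'. After: A=0 B=-10 C=-5 D=-5 ZF=0 PC=12
Step 13: PC=12 exec 'MUL B, 2'. After: A=0 B=-20 C=-5 D=-5 ZF=0 PC=13
Step 14: PC=13 exec 'HALT'. After: A=0 B=-20 C=-5 D=-5 ZF=0 PC=13 HALTED
Total instructions executed: 14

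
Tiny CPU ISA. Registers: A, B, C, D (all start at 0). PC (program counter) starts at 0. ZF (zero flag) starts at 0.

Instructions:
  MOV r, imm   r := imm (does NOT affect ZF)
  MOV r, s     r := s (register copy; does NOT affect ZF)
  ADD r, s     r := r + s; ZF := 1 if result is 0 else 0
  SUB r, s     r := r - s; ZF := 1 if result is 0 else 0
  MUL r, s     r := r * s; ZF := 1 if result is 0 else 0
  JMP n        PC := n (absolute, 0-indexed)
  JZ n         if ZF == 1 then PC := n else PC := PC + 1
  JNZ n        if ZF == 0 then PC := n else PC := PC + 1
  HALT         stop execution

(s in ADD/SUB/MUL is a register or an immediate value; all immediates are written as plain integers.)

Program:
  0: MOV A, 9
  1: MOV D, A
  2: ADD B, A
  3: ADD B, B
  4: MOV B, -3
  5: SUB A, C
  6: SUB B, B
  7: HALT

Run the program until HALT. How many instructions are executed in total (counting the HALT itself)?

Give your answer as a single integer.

Step 1: PC=0 exec 'MOV A, 9'. After: A=9 B=0 C=0 D=0 ZF=0 PC=1
Step 2: PC=1 exec 'MOV D, A'. After: A=9 B=0 C=0 D=9 ZF=0 PC=2
Step 3: PC=2 exec 'ADD B, A'. After: A=9 B=9 C=0 D=9 ZF=0 PC=3
Step 4: PC=3 exec 'ADD B, B'. After: A=9 B=18 C=0 D=9 ZF=0 PC=4
Step 5: PC=4 exec 'MOV B, -3'. After: A=9 B=-3 C=0 D=9 ZF=0 PC=5
Step 6: PC=5 exec 'SUB A, C'. After: A=9 B=-3 C=0 D=9 ZF=0 PC=6
Step 7: PC=6 exec 'SUB B, B'. After: A=9 B=0 C=0 D=9 ZF=1 PC=7
Step 8: PC=7 exec 'HALT'. After: A=9 B=0 C=0 D=9 ZF=1 PC=7 HALTED
Total instructions executed: 8

Answer: 8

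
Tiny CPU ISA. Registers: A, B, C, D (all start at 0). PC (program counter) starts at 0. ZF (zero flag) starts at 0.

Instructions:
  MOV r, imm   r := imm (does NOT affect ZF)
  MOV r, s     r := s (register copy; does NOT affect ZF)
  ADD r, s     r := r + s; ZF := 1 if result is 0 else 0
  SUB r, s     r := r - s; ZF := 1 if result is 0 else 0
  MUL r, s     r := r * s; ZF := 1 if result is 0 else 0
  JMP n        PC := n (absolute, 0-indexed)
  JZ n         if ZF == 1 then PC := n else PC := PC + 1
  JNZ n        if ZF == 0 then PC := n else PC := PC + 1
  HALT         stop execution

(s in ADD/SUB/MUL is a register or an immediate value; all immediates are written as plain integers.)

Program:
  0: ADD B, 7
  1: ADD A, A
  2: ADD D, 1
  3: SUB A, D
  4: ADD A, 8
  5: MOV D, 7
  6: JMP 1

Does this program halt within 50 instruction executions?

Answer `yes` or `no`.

Answer: no

Derivation:
Step 1: PC=0 exec 'ADD B, 7'. After: A=0 B=7 C=0 D=0 ZF=0 PC=1
Step 2: PC=1 exec 'ADD A, A'. After: A=0 B=7 C=0 D=0 ZF=1 PC=2
Step 3: PC=2 exec 'ADD D, 1'. After: A=0 B=7 C=0 D=1 ZF=0 PC=3
Step 4: PC=3 exec 'SUB A, D'. After: A=-1 B=7 C=0 D=1 ZF=0 PC=4
Step 5: PC=4 exec 'ADD A, 8'. After: A=7 B=7 C=0 D=1 ZF=0 PC=5
Step 6: PC=5 exec 'MOV D, 7'. After: A=7 B=7 C=0 D=7 ZF=0 PC=6
Step 7: PC=6 exec 'JMP 1'. After: A=7 B=7 C=0 D=7 ZF=0 PC=1
Step 8: PC=1 exec 'ADD A, A'. After: A=14 B=7 C=0 D=7 ZF=0 PC=2
Step 9: PC=2 exec 'ADD D, 1'. After: A=14 B=7 C=0 D=8 ZF=0 PC=3
Step 10: PC=3 exec 'SUB A, D'. After: A=6 B=7 C=0 D=8 ZF=0 PC=4
Step 11: PC=4 exec 'ADD A, 8'. After: A=14 B=7 C=0 D=8 ZF=0 PC=5
Step 12: PC=5 exec 'MOV D, 7'. After: A=14 B=7 C=0 D=7 ZF=0 PC=6
Step 13: PC=6 exec 'JMP 1'. After: A=14 B=7 C=0 D=7 ZF=0 PC=1
Step 14: PC=1 exec 'ADD A, A'. After: A=28 B=7 C=0 D=7 ZF=0 PC=2
Step 15: PC=2 exec 'ADD D, 1'. After: A=28 B=7 C=0 D=8 ZF=0 PC=3
After 50 steps: not halted. PC revisits the same instructions with no path to HALT; will never halt.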